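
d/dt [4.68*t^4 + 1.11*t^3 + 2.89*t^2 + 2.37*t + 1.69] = 18.72*t^3 + 3.33*t^2 + 5.78*t + 2.37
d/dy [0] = 0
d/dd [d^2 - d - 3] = 2*d - 1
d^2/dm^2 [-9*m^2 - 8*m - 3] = -18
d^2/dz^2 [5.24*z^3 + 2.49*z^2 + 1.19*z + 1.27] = 31.44*z + 4.98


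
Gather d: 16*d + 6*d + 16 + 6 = 22*d + 22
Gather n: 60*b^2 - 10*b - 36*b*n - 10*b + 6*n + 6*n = 60*b^2 - 20*b + n*(12 - 36*b)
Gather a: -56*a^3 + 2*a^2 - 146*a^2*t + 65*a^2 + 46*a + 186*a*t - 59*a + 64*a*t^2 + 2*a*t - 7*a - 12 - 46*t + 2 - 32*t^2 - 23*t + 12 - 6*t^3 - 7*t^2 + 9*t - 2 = -56*a^3 + a^2*(67 - 146*t) + a*(64*t^2 + 188*t - 20) - 6*t^3 - 39*t^2 - 60*t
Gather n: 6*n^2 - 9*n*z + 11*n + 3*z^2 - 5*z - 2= 6*n^2 + n*(11 - 9*z) + 3*z^2 - 5*z - 2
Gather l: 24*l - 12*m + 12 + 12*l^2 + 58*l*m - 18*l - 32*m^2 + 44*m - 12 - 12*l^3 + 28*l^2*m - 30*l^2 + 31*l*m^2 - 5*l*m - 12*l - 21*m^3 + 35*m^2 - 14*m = -12*l^3 + l^2*(28*m - 18) + l*(31*m^2 + 53*m - 6) - 21*m^3 + 3*m^2 + 18*m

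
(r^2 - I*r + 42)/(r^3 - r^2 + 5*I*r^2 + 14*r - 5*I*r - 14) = (r^2 - I*r + 42)/(r^3 + r^2*(-1 + 5*I) + r*(14 - 5*I) - 14)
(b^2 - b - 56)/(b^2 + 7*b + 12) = (b^2 - b - 56)/(b^2 + 7*b + 12)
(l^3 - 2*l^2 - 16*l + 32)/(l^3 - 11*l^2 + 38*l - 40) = (l + 4)/(l - 5)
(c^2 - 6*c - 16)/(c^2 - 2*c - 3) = (-c^2 + 6*c + 16)/(-c^2 + 2*c + 3)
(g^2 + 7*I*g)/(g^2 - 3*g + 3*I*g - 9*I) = g*(g + 7*I)/(g^2 + 3*g*(-1 + I) - 9*I)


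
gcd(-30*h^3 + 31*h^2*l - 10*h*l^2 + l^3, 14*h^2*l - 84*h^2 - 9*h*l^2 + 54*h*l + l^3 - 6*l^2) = 2*h - l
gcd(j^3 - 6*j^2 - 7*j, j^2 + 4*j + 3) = j + 1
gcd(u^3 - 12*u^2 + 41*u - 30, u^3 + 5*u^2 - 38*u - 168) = u - 6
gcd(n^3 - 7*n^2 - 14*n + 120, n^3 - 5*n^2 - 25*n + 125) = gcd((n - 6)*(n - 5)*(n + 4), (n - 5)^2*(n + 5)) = n - 5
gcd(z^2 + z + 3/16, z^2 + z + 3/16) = z^2 + z + 3/16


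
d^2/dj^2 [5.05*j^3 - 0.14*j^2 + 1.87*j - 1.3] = 30.3*j - 0.28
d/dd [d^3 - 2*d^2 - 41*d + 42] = 3*d^2 - 4*d - 41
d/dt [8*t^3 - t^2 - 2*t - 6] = 24*t^2 - 2*t - 2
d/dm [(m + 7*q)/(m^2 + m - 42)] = (m^2 + m - (m + 7*q)*(2*m + 1) - 42)/(m^2 + m - 42)^2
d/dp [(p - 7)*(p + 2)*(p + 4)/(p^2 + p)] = (p^4 + 2*p^3 + 33*p^2 + 112*p + 56)/(p^2*(p^2 + 2*p + 1))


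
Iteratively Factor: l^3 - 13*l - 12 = (l + 3)*(l^2 - 3*l - 4) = (l + 1)*(l + 3)*(l - 4)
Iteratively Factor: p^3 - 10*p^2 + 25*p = (p)*(p^2 - 10*p + 25) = p*(p - 5)*(p - 5)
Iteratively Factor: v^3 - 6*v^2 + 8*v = (v)*(v^2 - 6*v + 8) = v*(v - 4)*(v - 2)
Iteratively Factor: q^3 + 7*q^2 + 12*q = (q + 4)*(q^2 + 3*q) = q*(q + 4)*(q + 3)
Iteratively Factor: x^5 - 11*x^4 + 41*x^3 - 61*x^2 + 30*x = (x - 5)*(x^4 - 6*x^3 + 11*x^2 - 6*x) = (x - 5)*(x - 3)*(x^3 - 3*x^2 + 2*x) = (x - 5)*(x - 3)*(x - 1)*(x^2 - 2*x) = (x - 5)*(x - 3)*(x - 2)*(x - 1)*(x)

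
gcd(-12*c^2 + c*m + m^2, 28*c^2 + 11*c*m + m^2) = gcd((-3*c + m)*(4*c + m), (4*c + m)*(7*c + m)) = 4*c + m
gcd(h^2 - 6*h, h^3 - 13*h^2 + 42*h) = h^2 - 6*h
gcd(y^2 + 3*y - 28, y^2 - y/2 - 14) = y - 4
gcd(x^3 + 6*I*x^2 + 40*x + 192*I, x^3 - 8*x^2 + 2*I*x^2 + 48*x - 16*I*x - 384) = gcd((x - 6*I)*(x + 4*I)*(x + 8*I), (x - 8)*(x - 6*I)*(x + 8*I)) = x^2 + 2*I*x + 48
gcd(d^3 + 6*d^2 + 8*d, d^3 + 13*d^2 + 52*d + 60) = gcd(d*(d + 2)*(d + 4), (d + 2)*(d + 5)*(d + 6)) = d + 2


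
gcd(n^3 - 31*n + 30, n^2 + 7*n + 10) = 1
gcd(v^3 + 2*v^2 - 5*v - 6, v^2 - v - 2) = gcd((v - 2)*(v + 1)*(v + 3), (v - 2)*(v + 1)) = v^2 - v - 2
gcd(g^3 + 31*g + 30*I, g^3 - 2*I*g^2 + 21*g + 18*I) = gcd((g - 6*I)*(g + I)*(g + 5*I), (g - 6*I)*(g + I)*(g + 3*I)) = g^2 - 5*I*g + 6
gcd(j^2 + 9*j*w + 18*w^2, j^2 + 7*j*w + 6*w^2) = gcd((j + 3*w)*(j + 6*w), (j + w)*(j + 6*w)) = j + 6*w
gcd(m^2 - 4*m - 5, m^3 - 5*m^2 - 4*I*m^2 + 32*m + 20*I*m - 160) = m - 5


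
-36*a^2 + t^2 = (-6*a + t)*(6*a + t)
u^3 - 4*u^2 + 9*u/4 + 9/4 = (u - 3)*(u - 3/2)*(u + 1/2)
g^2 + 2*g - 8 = (g - 2)*(g + 4)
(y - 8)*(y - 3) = y^2 - 11*y + 24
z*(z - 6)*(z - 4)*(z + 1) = z^4 - 9*z^3 + 14*z^2 + 24*z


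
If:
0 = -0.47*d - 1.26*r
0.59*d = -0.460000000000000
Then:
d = -0.78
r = 0.29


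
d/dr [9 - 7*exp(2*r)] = -14*exp(2*r)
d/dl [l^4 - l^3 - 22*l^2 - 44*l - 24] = 4*l^3 - 3*l^2 - 44*l - 44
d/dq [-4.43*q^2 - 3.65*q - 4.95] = -8.86*q - 3.65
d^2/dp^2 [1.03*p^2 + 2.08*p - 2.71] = 2.06000000000000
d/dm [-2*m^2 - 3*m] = -4*m - 3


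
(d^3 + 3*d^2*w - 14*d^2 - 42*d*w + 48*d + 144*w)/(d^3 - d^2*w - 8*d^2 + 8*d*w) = (-d^2 - 3*d*w + 6*d + 18*w)/(d*(-d + w))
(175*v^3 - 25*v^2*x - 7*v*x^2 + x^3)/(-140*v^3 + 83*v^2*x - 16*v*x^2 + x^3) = (5*v + x)/(-4*v + x)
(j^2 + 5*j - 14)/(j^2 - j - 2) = (j + 7)/(j + 1)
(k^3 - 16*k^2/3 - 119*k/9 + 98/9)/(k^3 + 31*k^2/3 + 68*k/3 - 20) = (3*k^2 - 14*k - 49)/(3*(k^2 + 11*k + 30))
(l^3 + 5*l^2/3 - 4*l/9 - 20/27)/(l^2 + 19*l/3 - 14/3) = (9*l^2 + 21*l + 10)/(9*(l + 7))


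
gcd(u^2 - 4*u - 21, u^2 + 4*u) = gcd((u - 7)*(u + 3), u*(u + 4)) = 1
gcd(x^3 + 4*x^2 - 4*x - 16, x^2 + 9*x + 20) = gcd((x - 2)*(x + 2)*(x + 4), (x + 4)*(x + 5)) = x + 4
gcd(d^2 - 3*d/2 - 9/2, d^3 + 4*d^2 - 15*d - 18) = d - 3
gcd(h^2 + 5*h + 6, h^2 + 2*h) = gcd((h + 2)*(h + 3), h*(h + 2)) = h + 2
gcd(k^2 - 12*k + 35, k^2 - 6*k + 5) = k - 5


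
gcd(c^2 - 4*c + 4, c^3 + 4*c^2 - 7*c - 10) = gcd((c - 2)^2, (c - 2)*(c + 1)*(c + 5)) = c - 2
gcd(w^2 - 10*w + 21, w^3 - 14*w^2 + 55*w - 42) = w - 7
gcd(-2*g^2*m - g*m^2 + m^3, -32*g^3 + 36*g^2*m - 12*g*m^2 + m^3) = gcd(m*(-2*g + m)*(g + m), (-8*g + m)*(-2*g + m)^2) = 2*g - m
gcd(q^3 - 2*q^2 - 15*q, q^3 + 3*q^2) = q^2 + 3*q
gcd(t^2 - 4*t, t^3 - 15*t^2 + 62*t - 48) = 1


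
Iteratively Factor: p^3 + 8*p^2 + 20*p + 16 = (p + 2)*(p^2 + 6*p + 8) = (p + 2)*(p + 4)*(p + 2)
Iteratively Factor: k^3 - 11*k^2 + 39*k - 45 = (k - 5)*(k^2 - 6*k + 9) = (k - 5)*(k - 3)*(k - 3)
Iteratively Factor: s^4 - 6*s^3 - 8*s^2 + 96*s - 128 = (s + 4)*(s^3 - 10*s^2 + 32*s - 32) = (s - 4)*(s + 4)*(s^2 - 6*s + 8) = (s - 4)*(s - 2)*(s + 4)*(s - 4)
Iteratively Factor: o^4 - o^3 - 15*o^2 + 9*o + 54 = (o - 3)*(o^3 + 2*o^2 - 9*o - 18) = (o - 3)^2*(o^2 + 5*o + 6) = (o - 3)^2*(o + 3)*(o + 2)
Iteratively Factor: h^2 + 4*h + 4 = (h + 2)*(h + 2)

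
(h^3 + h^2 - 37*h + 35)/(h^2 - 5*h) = h + 6 - 7/h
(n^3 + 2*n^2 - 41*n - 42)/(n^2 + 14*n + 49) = (n^2 - 5*n - 6)/(n + 7)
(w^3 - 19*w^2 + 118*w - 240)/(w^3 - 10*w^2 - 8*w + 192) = (w - 5)/(w + 4)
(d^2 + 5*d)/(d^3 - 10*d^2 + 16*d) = (d + 5)/(d^2 - 10*d + 16)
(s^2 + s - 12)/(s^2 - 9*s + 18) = (s + 4)/(s - 6)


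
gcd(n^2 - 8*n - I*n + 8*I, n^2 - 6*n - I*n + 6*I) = n - I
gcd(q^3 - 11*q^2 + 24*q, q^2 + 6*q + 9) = 1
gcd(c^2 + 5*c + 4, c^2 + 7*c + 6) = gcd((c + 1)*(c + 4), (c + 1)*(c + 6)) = c + 1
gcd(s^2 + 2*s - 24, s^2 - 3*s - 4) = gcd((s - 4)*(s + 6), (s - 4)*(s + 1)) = s - 4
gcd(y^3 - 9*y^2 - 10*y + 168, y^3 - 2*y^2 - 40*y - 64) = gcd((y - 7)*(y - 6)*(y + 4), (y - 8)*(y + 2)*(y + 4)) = y + 4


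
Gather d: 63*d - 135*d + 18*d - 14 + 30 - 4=12 - 54*d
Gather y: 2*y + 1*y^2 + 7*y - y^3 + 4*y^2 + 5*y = -y^3 + 5*y^2 + 14*y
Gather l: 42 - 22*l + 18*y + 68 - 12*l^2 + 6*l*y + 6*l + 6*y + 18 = -12*l^2 + l*(6*y - 16) + 24*y + 128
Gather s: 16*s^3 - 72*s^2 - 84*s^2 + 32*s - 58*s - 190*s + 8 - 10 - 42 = 16*s^3 - 156*s^2 - 216*s - 44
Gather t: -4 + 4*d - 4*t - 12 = 4*d - 4*t - 16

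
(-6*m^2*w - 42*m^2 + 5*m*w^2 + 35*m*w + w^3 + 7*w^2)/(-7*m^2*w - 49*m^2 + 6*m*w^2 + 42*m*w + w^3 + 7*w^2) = (6*m + w)/(7*m + w)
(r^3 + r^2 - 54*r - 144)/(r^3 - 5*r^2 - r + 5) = (r^3 + r^2 - 54*r - 144)/(r^3 - 5*r^2 - r + 5)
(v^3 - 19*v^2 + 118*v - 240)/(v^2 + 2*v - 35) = (v^2 - 14*v + 48)/(v + 7)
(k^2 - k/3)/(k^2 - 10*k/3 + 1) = k/(k - 3)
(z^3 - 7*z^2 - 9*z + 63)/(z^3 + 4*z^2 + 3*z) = (z^2 - 10*z + 21)/(z*(z + 1))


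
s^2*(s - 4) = s^3 - 4*s^2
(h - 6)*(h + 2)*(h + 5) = h^3 + h^2 - 32*h - 60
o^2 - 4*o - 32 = (o - 8)*(o + 4)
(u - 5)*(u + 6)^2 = u^3 + 7*u^2 - 24*u - 180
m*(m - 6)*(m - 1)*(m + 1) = m^4 - 6*m^3 - m^2 + 6*m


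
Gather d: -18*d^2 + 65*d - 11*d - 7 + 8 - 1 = -18*d^2 + 54*d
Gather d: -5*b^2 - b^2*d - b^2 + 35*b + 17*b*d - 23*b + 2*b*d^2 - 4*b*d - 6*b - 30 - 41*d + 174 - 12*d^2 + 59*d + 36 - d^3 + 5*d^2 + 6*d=-6*b^2 + 6*b - d^3 + d^2*(2*b - 7) + d*(-b^2 + 13*b + 24) + 180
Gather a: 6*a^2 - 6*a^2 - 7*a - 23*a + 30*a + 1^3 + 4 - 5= 0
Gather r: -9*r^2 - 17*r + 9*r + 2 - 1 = -9*r^2 - 8*r + 1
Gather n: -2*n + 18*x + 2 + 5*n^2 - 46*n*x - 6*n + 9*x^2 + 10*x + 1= 5*n^2 + n*(-46*x - 8) + 9*x^2 + 28*x + 3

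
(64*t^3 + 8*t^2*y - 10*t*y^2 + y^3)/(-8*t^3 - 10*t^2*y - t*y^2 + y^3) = (-8*t + y)/(t + y)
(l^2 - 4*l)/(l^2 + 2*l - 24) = l/(l + 6)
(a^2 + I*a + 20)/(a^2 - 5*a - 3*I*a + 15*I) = (a^2 + I*a + 20)/(a^2 - 5*a - 3*I*a + 15*I)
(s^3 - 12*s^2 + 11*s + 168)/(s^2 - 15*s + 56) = s + 3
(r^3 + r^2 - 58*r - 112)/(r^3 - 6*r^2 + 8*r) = (r^3 + r^2 - 58*r - 112)/(r*(r^2 - 6*r + 8))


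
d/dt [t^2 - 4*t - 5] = 2*t - 4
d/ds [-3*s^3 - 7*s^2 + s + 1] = -9*s^2 - 14*s + 1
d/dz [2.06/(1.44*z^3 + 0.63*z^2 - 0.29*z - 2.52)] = (-8.8992*z^2 - 2.5956*z + 0.5974)/(1.44*z^3 + 0.63*z^2 - 0.29*z - 2.52)^2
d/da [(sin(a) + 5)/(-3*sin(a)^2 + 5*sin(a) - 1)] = (3*sin(a)^2 + 30*sin(a) - 26)*cos(a)/(3*sin(a)^2 - 5*sin(a) + 1)^2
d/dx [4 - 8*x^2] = -16*x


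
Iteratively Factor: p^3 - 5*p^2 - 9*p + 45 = (p - 5)*(p^2 - 9) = (p - 5)*(p - 3)*(p + 3)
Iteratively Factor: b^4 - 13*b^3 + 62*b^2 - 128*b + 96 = (b - 2)*(b^3 - 11*b^2 + 40*b - 48) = (b - 4)*(b - 2)*(b^2 - 7*b + 12) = (b - 4)*(b - 3)*(b - 2)*(b - 4)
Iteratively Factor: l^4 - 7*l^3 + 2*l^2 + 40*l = (l - 4)*(l^3 - 3*l^2 - 10*l) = l*(l - 4)*(l^2 - 3*l - 10) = l*(l - 5)*(l - 4)*(l + 2)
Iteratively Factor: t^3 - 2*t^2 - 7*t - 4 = (t + 1)*(t^2 - 3*t - 4) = (t - 4)*(t + 1)*(t + 1)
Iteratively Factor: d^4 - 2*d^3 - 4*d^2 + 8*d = (d)*(d^3 - 2*d^2 - 4*d + 8) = d*(d - 2)*(d^2 - 4) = d*(d - 2)^2*(d + 2)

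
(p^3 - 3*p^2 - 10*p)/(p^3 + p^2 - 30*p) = (p + 2)/(p + 6)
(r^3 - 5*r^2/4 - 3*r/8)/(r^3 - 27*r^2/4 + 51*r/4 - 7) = r*(8*r^2 - 10*r - 3)/(2*(4*r^3 - 27*r^2 + 51*r - 28))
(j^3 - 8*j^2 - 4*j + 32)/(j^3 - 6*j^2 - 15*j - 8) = (j^2 - 4)/(j^2 + 2*j + 1)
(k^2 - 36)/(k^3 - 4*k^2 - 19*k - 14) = (36 - k^2)/(-k^3 + 4*k^2 + 19*k + 14)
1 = 1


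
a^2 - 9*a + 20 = (a - 5)*(a - 4)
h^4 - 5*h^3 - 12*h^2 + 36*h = h*(h - 6)*(h - 2)*(h + 3)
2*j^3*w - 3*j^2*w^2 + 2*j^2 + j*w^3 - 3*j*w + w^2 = (-2*j + w)*(-j + w)*(j*w + 1)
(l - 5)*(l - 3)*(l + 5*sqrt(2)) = l^3 - 8*l^2 + 5*sqrt(2)*l^2 - 40*sqrt(2)*l + 15*l + 75*sqrt(2)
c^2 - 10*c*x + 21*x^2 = (c - 7*x)*(c - 3*x)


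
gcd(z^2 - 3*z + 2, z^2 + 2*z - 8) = z - 2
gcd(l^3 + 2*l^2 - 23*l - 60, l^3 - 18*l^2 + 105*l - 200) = l - 5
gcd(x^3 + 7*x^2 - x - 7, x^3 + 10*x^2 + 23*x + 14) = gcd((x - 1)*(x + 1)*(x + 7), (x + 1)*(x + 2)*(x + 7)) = x^2 + 8*x + 7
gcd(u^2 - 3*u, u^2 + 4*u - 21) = u - 3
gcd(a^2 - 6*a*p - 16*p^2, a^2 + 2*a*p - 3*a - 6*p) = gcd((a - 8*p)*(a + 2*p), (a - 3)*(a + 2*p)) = a + 2*p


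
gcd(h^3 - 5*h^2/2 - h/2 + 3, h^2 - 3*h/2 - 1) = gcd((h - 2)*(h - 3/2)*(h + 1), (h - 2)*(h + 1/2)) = h - 2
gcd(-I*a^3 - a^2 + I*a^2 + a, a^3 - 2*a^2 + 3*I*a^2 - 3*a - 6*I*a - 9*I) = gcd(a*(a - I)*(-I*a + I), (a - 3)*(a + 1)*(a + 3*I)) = 1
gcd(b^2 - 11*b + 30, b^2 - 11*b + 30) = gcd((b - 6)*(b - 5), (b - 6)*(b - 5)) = b^2 - 11*b + 30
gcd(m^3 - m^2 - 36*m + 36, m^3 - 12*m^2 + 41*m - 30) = m^2 - 7*m + 6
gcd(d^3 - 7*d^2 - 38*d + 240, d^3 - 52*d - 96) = d^2 - 2*d - 48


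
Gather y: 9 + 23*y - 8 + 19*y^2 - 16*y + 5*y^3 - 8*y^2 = 5*y^3 + 11*y^2 + 7*y + 1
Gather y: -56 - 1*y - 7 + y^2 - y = y^2 - 2*y - 63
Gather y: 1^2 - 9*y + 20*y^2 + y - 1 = 20*y^2 - 8*y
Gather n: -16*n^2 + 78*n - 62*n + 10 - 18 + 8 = -16*n^2 + 16*n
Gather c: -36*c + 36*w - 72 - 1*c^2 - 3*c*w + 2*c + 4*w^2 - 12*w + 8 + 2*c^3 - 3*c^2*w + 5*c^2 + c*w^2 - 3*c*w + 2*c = 2*c^3 + c^2*(4 - 3*w) + c*(w^2 - 6*w - 32) + 4*w^2 + 24*w - 64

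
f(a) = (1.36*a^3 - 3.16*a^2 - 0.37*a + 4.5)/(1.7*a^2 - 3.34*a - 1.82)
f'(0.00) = 4.74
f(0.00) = -2.47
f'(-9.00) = 0.80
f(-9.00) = -7.47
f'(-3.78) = 0.85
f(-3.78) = -3.21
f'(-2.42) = 0.97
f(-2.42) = -2.00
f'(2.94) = -2.26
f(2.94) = 3.49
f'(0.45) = 1.58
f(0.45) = -1.28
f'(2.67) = -12.09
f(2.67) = 4.97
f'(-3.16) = 0.88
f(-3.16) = -2.68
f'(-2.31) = 0.99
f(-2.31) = -1.89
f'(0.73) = 1.07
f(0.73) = -0.92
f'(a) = (3.34 - 3.4*a)*(1.36*a^3 - 3.16*a^2 - 0.37*a + 4.5)/(1.7*a^2 - 3.34*a - 1.82)^2 + (4.08*a^2 - 6.32*a - 0.37)/(1.7*a^2 - 3.34*a - 1.82)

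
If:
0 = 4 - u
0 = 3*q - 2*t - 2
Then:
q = 2*t/3 + 2/3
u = 4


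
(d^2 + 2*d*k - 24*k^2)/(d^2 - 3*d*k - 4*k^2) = (d + 6*k)/(d + k)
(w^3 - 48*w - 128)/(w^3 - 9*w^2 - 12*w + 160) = (w + 4)/(w - 5)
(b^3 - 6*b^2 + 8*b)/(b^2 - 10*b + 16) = b*(b - 4)/(b - 8)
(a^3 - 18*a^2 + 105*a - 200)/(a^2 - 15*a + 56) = (a^2 - 10*a + 25)/(a - 7)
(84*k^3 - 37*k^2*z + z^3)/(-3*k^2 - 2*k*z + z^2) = (-28*k^2 + 3*k*z + z^2)/(k + z)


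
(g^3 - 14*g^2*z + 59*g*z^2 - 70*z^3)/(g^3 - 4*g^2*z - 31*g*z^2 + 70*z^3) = (g - 5*z)/(g + 5*z)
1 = 1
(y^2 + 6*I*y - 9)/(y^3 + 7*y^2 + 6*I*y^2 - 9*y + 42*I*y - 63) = 1/(y + 7)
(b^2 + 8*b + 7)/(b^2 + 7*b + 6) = (b + 7)/(b + 6)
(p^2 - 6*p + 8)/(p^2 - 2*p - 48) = (-p^2 + 6*p - 8)/(-p^2 + 2*p + 48)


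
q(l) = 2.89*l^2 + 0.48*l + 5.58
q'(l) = 5.78*l + 0.48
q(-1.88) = 14.89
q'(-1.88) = -10.39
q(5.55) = 97.26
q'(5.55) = 32.56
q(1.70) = 14.75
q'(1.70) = 10.31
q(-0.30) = 5.70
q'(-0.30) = -1.25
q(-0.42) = 5.89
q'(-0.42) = -1.95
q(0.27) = 5.92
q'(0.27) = 2.04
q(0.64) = 7.07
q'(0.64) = 4.18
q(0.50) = 6.54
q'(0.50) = 3.37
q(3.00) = 33.03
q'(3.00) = 17.82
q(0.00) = 5.58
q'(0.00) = 0.48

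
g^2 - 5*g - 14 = (g - 7)*(g + 2)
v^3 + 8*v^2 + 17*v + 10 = (v + 1)*(v + 2)*(v + 5)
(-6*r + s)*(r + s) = -6*r^2 - 5*r*s + s^2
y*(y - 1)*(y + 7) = y^3 + 6*y^2 - 7*y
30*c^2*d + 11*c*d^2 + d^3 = d*(5*c + d)*(6*c + d)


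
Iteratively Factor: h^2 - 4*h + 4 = (h - 2)*(h - 2)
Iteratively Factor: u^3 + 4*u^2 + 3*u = (u)*(u^2 + 4*u + 3) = u*(u + 1)*(u + 3)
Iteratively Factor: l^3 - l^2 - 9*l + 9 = (l - 3)*(l^2 + 2*l - 3) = (l - 3)*(l - 1)*(l + 3)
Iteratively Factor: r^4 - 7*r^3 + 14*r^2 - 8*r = (r)*(r^3 - 7*r^2 + 14*r - 8) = r*(r - 4)*(r^2 - 3*r + 2) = r*(r - 4)*(r - 2)*(r - 1)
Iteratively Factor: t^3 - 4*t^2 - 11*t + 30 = (t + 3)*(t^2 - 7*t + 10) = (t - 5)*(t + 3)*(t - 2)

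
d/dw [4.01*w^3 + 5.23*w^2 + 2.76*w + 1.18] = 12.03*w^2 + 10.46*w + 2.76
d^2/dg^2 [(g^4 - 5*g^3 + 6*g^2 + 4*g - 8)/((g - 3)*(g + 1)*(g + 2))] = 2*(13*g^3 - 114*g^2 + 348*g - 344)/(g^6 - 3*g^5 - 15*g^4 + 35*g^3 + 90*g^2 - 108*g - 216)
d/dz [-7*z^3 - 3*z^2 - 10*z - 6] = -21*z^2 - 6*z - 10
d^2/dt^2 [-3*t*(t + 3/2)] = -6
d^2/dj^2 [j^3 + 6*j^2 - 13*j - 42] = 6*j + 12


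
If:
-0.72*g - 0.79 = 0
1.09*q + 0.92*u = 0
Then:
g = -1.10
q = -0.844036697247706*u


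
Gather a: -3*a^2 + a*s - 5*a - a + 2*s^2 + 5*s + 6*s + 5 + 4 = -3*a^2 + a*(s - 6) + 2*s^2 + 11*s + 9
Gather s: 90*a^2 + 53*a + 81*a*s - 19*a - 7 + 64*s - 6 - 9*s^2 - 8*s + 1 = 90*a^2 + 34*a - 9*s^2 + s*(81*a + 56) - 12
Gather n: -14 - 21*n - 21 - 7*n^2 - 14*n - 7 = -7*n^2 - 35*n - 42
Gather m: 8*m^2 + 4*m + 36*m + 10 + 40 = 8*m^2 + 40*m + 50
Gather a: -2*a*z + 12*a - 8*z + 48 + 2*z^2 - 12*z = a*(12 - 2*z) + 2*z^2 - 20*z + 48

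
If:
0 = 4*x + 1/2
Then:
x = -1/8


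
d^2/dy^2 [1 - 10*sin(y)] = 10*sin(y)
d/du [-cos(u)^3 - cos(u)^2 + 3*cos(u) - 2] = -3*sin(u)^3 + 2*sin(u)*cos(u)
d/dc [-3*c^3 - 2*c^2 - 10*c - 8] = -9*c^2 - 4*c - 10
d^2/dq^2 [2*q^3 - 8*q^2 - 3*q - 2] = 12*q - 16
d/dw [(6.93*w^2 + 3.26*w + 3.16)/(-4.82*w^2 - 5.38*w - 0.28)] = (-21.5702*w^2 + 26.5816*w + 16.088)/(23.2324*w^4 + 51.8632*w^3 + 31.6436*w^2 + 3.0128*w + 0.0784)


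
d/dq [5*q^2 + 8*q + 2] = 10*q + 8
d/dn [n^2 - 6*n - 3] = 2*n - 6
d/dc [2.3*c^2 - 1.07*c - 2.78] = 4.6*c - 1.07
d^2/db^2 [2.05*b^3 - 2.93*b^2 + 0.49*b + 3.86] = 12.3*b - 5.86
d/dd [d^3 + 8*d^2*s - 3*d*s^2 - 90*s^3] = 3*d^2 + 16*d*s - 3*s^2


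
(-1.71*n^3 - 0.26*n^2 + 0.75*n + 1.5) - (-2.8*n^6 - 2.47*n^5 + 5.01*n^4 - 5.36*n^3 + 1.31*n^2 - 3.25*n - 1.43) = 2.8*n^6 + 2.47*n^5 - 5.01*n^4 + 3.65*n^3 - 1.57*n^2 + 4.0*n + 2.93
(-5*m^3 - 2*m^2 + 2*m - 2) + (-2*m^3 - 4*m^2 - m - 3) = -7*m^3 - 6*m^2 + m - 5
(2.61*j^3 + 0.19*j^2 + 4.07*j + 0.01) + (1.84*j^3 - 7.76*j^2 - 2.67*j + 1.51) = 4.45*j^3 - 7.57*j^2 + 1.4*j + 1.52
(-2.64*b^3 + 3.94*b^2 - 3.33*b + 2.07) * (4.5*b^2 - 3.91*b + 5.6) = -11.88*b^5 + 28.0524*b^4 - 45.1744*b^3 + 44.3993*b^2 - 26.7417*b + 11.592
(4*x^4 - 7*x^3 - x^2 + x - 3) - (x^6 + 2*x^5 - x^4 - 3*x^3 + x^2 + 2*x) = -x^6 - 2*x^5 + 5*x^4 - 4*x^3 - 2*x^2 - x - 3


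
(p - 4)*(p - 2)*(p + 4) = p^3 - 2*p^2 - 16*p + 32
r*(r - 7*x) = r^2 - 7*r*x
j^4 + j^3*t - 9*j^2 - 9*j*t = j*(j - 3)*(j + 3)*(j + t)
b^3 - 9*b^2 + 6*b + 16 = (b - 8)*(b - 2)*(b + 1)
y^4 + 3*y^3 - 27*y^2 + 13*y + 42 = (y - 3)*(y - 2)*(y + 1)*(y + 7)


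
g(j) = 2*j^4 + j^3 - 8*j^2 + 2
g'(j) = 8*j^3 + 3*j^2 - 16*j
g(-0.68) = -1.59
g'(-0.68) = 9.75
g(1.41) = -3.20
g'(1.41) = 5.83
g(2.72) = 72.41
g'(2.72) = 139.66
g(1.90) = 6.04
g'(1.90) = 35.30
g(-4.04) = 338.28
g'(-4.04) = -413.91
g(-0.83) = -3.13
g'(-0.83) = 10.77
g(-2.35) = 5.84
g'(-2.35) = -49.66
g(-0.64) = -1.20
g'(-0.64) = 9.37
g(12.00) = 42050.00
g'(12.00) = 14064.00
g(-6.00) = 2090.00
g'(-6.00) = -1524.00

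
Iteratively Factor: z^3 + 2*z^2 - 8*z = (z - 2)*(z^2 + 4*z) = z*(z - 2)*(z + 4)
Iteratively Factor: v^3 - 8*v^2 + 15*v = (v - 5)*(v^2 - 3*v) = v*(v - 5)*(v - 3)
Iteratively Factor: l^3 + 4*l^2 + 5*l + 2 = (l + 1)*(l^2 + 3*l + 2) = (l + 1)*(l + 2)*(l + 1)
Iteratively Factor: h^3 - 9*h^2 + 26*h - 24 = (h - 2)*(h^2 - 7*h + 12) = (h - 3)*(h - 2)*(h - 4)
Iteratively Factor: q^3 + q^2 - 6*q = (q)*(q^2 + q - 6) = q*(q + 3)*(q - 2)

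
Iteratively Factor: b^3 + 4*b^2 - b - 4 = (b + 4)*(b^2 - 1) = (b + 1)*(b + 4)*(b - 1)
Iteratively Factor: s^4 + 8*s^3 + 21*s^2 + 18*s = (s + 3)*(s^3 + 5*s^2 + 6*s) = s*(s + 3)*(s^2 + 5*s + 6) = s*(s + 3)^2*(s + 2)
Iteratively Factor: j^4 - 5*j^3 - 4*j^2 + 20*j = (j)*(j^3 - 5*j^2 - 4*j + 20) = j*(j - 5)*(j^2 - 4) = j*(j - 5)*(j - 2)*(j + 2)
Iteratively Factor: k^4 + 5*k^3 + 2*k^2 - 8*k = (k + 2)*(k^3 + 3*k^2 - 4*k) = (k + 2)*(k + 4)*(k^2 - k) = (k - 1)*(k + 2)*(k + 4)*(k)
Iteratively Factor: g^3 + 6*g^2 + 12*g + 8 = (g + 2)*(g^2 + 4*g + 4) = (g + 2)^2*(g + 2)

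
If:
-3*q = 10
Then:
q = -10/3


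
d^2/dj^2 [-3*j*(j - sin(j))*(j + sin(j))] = 6*j*cos(2*j) - 18*j + 6*sin(2*j)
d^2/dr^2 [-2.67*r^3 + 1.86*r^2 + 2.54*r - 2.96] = 3.72 - 16.02*r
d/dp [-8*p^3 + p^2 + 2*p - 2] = -24*p^2 + 2*p + 2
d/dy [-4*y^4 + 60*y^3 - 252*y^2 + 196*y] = -16*y^3 + 180*y^2 - 504*y + 196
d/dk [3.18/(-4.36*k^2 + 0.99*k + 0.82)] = (27.7296*k - 3.1482)/(-4.36*k^2 + 0.99*k + 0.82)^2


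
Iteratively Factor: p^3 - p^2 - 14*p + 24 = (p - 2)*(p^2 + p - 12) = (p - 2)*(p + 4)*(p - 3)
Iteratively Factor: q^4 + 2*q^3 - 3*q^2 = (q - 1)*(q^3 + 3*q^2) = (q - 1)*(q + 3)*(q^2) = q*(q - 1)*(q + 3)*(q)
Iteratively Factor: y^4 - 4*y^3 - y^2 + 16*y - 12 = (y + 2)*(y^3 - 6*y^2 + 11*y - 6) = (y - 2)*(y + 2)*(y^2 - 4*y + 3) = (y - 2)*(y - 1)*(y + 2)*(y - 3)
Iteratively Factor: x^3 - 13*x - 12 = (x + 1)*(x^2 - x - 12) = (x + 1)*(x + 3)*(x - 4)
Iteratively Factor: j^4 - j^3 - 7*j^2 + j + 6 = (j + 1)*(j^3 - 2*j^2 - 5*j + 6) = (j - 3)*(j + 1)*(j^2 + j - 2) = (j - 3)*(j - 1)*(j + 1)*(j + 2)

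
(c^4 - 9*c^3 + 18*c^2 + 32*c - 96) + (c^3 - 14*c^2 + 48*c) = c^4 - 8*c^3 + 4*c^2 + 80*c - 96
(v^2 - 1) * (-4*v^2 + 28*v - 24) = -4*v^4 + 28*v^3 - 20*v^2 - 28*v + 24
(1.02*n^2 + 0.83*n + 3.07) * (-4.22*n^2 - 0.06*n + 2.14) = -4.3044*n^4 - 3.5638*n^3 - 10.8224*n^2 + 1.592*n + 6.5698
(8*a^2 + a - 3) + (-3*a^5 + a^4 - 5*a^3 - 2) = -3*a^5 + a^4 - 5*a^3 + 8*a^2 + a - 5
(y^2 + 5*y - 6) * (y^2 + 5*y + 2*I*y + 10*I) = y^4 + 10*y^3 + 2*I*y^3 + 19*y^2 + 20*I*y^2 - 30*y + 38*I*y - 60*I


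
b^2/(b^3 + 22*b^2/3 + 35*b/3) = 3*b/(3*b^2 + 22*b + 35)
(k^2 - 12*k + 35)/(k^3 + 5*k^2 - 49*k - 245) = (k - 5)/(k^2 + 12*k + 35)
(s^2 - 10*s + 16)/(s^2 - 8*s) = (s - 2)/s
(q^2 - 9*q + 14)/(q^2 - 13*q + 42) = (q - 2)/(q - 6)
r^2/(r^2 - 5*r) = r/(r - 5)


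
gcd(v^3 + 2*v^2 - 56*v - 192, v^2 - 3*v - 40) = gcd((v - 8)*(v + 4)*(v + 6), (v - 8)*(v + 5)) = v - 8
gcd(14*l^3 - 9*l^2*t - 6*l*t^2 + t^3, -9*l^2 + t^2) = 1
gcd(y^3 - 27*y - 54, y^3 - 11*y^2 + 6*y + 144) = y^2 - 3*y - 18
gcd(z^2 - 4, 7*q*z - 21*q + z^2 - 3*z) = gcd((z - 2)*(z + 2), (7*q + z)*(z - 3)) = 1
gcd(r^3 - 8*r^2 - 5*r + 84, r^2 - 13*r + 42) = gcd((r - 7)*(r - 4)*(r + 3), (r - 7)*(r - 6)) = r - 7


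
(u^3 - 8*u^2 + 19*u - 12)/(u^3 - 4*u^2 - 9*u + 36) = (u - 1)/(u + 3)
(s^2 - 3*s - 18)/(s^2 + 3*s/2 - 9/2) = 2*(s - 6)/(2*s - 3)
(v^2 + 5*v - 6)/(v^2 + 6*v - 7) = (v + 6)/(v + 7)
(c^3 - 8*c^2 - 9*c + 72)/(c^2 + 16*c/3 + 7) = 3*(c^2 - 11*c + 24)/(3*c + 7)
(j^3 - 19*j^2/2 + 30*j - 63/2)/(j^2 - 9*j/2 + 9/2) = (2*j^2 - 13*j + 21)/(2*j - 3)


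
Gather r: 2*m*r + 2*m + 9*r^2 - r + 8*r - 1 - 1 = 2*m + 9*r^2 + r*(2*m + 7) - 2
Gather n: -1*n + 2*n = n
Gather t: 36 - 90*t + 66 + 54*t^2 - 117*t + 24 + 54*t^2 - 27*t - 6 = 108*t^2 - 234*t + 120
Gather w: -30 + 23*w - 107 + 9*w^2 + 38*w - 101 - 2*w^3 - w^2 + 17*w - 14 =-2*w^3 + 8*w^2 + 78*w - 252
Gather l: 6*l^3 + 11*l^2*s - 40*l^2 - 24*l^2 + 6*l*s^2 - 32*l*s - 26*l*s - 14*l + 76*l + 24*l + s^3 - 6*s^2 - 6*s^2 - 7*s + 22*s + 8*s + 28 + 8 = 6*l^3 + l^2*(11*s - 64) + l*(6*s^2 - 58*s + 86) + s^3 - 12*s^2 + 23*s + 36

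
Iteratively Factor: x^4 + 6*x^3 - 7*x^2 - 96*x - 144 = (x - 4)*(x^3 + 10*x^2 + 33*x + 36) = (x - 4)*(x + 3)*(x^2 + 7*x + 12) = (x - 4)*(x + 3)^2*(x + 4)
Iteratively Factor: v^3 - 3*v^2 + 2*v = (v - 2)*(v^2 - v) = (v - 2)*(v - 1)*(v)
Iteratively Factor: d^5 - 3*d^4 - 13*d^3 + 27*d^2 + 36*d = (d - 4)*(d^4 + d^3 - 9*d^2 - 9*d) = (d - 4)*(d + 3)*(d^3 - 2*d^2 - 3*d) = (d - 4)*(d - 3)*(d + 3)*(d^2 + d) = d*(d - 4)*(d - 3)*(d + 3)*(d + 1)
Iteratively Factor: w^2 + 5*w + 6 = (w + 3)*(w + 2)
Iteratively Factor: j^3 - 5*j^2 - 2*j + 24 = (j + 2)*(j^2 - 7*j + 12) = (j - 4)*(j + 2)*(j - 3)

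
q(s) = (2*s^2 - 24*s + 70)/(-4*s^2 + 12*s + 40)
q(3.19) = 0.37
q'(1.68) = -0.33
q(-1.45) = 7.68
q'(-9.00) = -0.09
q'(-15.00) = -0.03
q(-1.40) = 7.00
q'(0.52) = -0.71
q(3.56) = 0.31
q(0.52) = 1.29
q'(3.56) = -0.15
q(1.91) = 0.65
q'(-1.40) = -12.50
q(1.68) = 0.72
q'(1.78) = -0.31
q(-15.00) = -0.85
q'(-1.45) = -14.88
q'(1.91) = -0.29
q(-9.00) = -1.14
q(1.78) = 0.69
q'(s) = (4*s - 24)/(-4*s^2 + 12*s + 40) + (8*s - 12)*(2*s^2 - 24*s + 70)/(-4*s^2 + 12*s + 40)^2 = -9/(2*s^2 + 8*s + 8)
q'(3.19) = -0.17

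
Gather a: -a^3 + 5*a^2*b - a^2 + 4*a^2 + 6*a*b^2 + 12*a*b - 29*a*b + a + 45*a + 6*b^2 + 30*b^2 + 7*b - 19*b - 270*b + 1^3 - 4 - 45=-a^3 + a^2*(5*b + 3) + a*(6*b^2 - 17*b + 46) + 36*b^2 - 282*b - 48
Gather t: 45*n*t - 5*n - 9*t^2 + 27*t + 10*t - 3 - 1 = -5*n - 9*t^2 + t*(45*n + 37) - 4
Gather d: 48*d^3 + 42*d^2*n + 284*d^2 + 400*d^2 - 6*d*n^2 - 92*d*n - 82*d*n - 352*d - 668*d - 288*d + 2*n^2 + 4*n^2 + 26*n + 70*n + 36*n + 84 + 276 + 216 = 48*d^3 + d^2*(42*n + 684) + d*(-6*n^2 - 174*n - 1308) + 6*n^2 + 132*n + 576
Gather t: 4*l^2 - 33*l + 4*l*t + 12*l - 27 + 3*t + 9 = 4*l^2 - 21*l + t*(4*l + 3) - 18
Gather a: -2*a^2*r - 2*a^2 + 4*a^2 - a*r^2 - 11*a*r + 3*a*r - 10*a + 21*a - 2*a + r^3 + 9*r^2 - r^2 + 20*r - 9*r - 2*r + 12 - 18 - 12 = a^2*(2 - 2*r) + a*(-r^2 - 8*r + 9) + r^3 + 8*r^2 + 9*r - 18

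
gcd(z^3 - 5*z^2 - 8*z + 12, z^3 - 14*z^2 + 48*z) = z - 6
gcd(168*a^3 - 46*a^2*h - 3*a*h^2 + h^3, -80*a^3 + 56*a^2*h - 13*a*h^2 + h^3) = 4*a - h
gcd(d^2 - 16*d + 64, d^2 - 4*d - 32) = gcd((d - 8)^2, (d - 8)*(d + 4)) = d - 8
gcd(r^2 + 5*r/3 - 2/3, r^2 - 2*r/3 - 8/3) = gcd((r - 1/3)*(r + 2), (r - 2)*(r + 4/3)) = 1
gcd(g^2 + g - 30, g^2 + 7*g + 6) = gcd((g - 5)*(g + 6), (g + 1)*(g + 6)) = g + 6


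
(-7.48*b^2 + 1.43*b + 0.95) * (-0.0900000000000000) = 0.6732*b^2 - 0.1287*b - 0.0855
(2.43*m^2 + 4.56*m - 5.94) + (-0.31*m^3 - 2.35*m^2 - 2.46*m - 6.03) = -0.31*m^3 + 0.0800000000000001*m^2 + 2.1*m - 11.97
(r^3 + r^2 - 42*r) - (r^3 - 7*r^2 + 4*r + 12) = 8*r^2 - 46*r - 12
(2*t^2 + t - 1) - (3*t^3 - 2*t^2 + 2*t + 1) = -3*t^3 + 4*t^2 - t - 2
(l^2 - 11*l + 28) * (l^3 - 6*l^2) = l^5 - 17*l^4 + 94*l^3 - 168*l^2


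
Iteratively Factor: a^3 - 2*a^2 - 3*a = (a)*(a^2 - 2*a - 3) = a*(a + 1)*(a - 3)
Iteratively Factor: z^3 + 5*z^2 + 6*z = (z + 2)*(z^2 + 3*z) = z*(z + 2)*(z + 3)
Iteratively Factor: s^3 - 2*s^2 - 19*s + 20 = (s - 1)*(s^2 - s - 20) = (s - 1)*(s + 4)*(s - 5)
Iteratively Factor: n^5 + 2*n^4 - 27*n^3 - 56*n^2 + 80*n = (n + 4)*(n^4 - 2*n^3 - 19*n^2 + 20*n) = (n - 1)*(n + 4)*(n^3 - n^2 - 20*n) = (n - 5)*(n - 1)*(n + 4)*(n^2 + 4*n) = n*(n - 5)*(n - 1)*(n + 4)*(n + 4)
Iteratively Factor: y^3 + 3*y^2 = (y)*(y^2 + 3*y) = y*(y + 3)*(y)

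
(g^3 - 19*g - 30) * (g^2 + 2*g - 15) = g^5 + 2*g^4 - 34*g^3 - 68*g^2 + 225*g + 450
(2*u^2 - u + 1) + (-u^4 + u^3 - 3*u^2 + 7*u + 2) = -u^4 + u^3 - u^2 + 6*u + 3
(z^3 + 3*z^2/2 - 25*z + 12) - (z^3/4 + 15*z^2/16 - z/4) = 3*z^3/4 + 9*z^2/16 - 99*z/4 + 12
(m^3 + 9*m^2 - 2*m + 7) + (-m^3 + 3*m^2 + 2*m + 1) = 12*m^2 + 8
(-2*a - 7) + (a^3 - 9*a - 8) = a^3 - 11*a - 15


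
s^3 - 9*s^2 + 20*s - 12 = (s - 6)*(s - 2)*(s - 1)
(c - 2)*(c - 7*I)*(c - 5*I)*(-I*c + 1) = -I*c^4 - 11*c^3 + 2*I*c^3 + 22*c^2 + 23*I*c^2 - 35*c - 46*I*c + 70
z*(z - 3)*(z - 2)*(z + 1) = z^4 - 4*z^3 + z^2 + 6*z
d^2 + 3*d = d*(d + 3)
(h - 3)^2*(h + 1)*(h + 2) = h^4 - 3*h^3 - 7*h^2 + 15*h + 18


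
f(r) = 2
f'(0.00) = 0.00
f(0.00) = 2.00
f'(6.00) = 0.00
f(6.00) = 2.00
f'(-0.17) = 0.00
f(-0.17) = 2.00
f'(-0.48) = 0.00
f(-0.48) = 2.00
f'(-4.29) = 0.00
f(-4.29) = 2.00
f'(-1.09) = 0.00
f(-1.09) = 2.00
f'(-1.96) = 0.00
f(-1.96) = 2.00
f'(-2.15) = 0.00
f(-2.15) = 2.00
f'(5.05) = 0.00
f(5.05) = 2.00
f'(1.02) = 0.00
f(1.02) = 2.00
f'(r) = 0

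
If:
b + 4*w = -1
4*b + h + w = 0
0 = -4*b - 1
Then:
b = -1/4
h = 19/16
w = -3/16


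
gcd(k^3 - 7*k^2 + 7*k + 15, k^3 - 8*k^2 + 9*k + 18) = k^2 - 2*k - 3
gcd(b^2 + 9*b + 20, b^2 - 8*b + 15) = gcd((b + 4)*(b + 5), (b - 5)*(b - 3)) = 1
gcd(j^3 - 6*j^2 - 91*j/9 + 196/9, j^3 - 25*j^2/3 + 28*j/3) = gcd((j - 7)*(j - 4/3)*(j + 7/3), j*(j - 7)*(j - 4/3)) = j^2 - 25*j/3 + 28/3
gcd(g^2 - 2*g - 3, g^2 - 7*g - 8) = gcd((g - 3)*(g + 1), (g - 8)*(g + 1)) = g + 1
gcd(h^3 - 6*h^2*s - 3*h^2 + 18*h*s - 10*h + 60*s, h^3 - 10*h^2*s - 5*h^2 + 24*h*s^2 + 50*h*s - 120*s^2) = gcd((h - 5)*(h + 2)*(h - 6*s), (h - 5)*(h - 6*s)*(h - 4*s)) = -h^2 + 6*h*s + 5*h - 30*s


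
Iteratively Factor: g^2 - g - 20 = (g - 5)*(g + 4)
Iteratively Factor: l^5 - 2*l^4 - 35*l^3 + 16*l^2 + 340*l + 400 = (l + 2)*(l^4 - 4*l^3 - 27*l^2 + 70*l + 200) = (l - 5)*(l + 2)*(l^3 + l^2 - 22*l - 40) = (l - 5)*(l + 2)^2*(l^2 - l - 20) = (l - 5)^2*(l + 2)^2*(l + 4)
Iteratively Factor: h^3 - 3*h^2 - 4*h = (h + 1)*(h^2 - 4*h) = (h - 4)*(h + 1)*(h)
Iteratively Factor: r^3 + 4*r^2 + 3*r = (r + 1)*(r^2 + 3*r) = r*(r + 1)*(r + 3)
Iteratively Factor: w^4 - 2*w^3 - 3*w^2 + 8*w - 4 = (w - 1)*(w^3 - w^2 - 4*w + 4) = (w - 1)^2*(w^2 - 4) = (w - 2)*(w - 1)^2*(w + 2)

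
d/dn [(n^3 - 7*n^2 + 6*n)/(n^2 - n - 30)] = (n^2 + 10*n - 5)/(n^2 + 10*n + 25)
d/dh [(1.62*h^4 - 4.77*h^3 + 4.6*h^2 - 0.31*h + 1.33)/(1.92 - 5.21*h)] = (-25.3206*h^4 + 62.145*h^3 - 51.4412*h^2 + 17.664*h + 6.3341)/(27.1441*h^2 - 20.0064*h + 3.6864)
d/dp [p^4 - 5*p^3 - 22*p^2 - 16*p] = 4*p^3 - 15*p^2 - 44*p - 16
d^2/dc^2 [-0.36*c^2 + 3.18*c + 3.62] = -0.720000000000000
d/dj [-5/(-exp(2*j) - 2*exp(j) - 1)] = -10*(exp(j) + 1)*exp(j)/(exp(2*j) + 2*exp(j) + 1)^2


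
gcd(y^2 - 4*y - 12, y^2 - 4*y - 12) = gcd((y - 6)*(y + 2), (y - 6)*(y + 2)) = y^2 - 4*y - 12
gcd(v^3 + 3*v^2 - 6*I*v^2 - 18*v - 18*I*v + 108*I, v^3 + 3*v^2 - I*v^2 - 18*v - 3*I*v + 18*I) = v^2 + 3*v - 18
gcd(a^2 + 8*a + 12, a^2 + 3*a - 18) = a + 6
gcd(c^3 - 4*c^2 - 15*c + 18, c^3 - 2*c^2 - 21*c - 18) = c^2 - 3*c - 18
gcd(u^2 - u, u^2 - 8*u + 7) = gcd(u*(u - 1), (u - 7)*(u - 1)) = u - 1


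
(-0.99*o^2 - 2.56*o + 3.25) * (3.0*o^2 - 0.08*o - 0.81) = -2.97*o^4 - 7.6008*o^3 + 10.7567*o^2 + 1.8136*o - 2.6325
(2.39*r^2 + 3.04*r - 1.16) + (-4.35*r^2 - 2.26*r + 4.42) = -1.96*r^2 + 0.78*r + 3.26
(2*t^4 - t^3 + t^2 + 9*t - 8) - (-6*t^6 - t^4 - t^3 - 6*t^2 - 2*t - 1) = 6*t^6 + 3*t^4 + 7*t^2 + 11*t - 7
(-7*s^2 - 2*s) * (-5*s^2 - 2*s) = 35*s^4 + 24*s^3 + 4*s^2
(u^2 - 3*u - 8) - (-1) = u^2 - 3*u - 7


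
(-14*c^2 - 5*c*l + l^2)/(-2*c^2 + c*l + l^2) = (7*c - l)/(c - l)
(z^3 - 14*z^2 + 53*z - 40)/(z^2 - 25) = (z^2 - 9*z + 8)/(z + 5)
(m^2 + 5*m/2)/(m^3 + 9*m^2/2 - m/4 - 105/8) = 4*m/(4*m^2 + 8*m - 21)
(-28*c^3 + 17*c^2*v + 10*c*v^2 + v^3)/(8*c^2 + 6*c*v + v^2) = (-7*c^2 + 6*c*v + v^2)/(2*c + v)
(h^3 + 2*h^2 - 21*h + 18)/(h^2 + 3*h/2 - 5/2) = 2*(h^2 + 3*h - 18)/(2*h + 5)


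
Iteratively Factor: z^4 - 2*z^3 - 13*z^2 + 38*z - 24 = (z - 2)*(z^3 - 13*z + 12) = (z - 2)*(z - 1)*(z^2 + z - 12) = (z - 3)*(z - 2)*(z - 1)*(z + 4)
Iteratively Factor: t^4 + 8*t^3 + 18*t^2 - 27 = (t - 1)*(t^3 + 9*t^2 + 27*t + 27) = (t - 1)*(t + 3)*(t^2 + 6*t + 9) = (t - 1)*(t + 3)^2*(t + 3)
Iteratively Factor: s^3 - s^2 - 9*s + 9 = (s + 3)*(s^2 - 4*s + 3) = (s - 1)*(s + 3)*(s - 3)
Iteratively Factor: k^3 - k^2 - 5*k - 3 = (k + 1)*(k^2 - 2*k - 3) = (k + 1)^2*(k - 3)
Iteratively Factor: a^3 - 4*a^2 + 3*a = (a)*(a^2 - 4*a + 3) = a*(a - 3)*(a - 1)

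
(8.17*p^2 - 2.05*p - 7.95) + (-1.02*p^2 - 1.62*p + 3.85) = 7.15*p^2 - 3.67*p - 4.1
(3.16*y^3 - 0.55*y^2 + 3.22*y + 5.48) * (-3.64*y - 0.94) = -11.5024*y^4 - 0.9684*y^3 - 11.2038*y^2 - 22.974*y - 5.1512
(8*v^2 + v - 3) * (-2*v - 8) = -16*v^3 - 66*v^2 - 2*v + 24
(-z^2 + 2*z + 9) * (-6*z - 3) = 6*z^3 - 9*z^2 - 60*z - 27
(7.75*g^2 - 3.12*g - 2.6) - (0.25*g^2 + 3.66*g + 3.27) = 7.5*g^2 - 6.78*g - 5.87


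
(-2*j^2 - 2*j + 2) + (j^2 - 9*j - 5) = -j^2 - 11*j - 3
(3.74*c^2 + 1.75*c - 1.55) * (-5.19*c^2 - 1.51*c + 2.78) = -19.4106*c^4 - 14.7299*c^3 + 15.7992*c^2 + 7.2055*c - 4.309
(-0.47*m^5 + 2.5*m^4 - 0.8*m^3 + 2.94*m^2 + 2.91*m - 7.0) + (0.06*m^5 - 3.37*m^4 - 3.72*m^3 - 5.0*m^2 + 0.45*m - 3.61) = -0.41*m^5 - 0.87*m^4 - 4.52*m^3 - 2.06*m^2 + 3.36*m - 10.61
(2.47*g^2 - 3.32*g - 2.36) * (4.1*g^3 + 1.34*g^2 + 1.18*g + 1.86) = 10.127*g^5 - 10.3022*g^4 - 11.2102*g^3 - 2.4858*g^2 - 8.96*g - 4.3896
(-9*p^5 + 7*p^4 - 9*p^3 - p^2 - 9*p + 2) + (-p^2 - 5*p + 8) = -9*p^5 + 7*p^4 - 9*p^3 - 2*p^2 - 14*p + 10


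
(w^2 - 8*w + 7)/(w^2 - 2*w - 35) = (w - 1)/(w + 5)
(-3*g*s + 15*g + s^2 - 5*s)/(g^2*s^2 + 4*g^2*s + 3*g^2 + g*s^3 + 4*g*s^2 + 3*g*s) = (-3*g*s + 15*g + s^2 - 5*s)/(g*(g*s^2 + 4*g*s + 3*g + s^3 + 4*s^2 + 3*s))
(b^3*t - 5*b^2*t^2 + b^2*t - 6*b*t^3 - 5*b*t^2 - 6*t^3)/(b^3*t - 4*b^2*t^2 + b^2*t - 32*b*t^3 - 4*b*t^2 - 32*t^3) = (-b^2 + 5*b*t + 6*t^2)/(-b^2 + 4*b*t + 32*t^2)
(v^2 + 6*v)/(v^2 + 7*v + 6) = v/(v + 1)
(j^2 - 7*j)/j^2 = (j - 7)/j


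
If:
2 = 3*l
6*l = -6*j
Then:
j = -2/3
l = 2/3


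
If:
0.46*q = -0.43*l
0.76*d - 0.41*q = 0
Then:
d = 0.539473684210526*q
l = -1.06976744186047*q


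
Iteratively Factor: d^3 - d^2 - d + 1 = (d - 1)*(d^2 - 1) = (d - 1)*(d + 1)*(d - 1)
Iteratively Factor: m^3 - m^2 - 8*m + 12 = (m + 3)*(m^2 - 4*m + 4) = (m - 2)*(m + 3)*(m - 2)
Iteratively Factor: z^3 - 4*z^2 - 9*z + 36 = (z - 4)*(z^2 - 9) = (z - 4)*(z - 3)*(z + 3)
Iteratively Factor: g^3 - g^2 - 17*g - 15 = (g + 1)*(g^2 - 2*g - 15) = (g - 5)*(g + 1)*(g + 3)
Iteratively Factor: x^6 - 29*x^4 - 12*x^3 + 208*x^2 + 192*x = (x + 4)*(x^5 - 4*x^4 - 13*x^3 + 40*x^2 + 48*x) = (x + 1)*(x + 4)*(x^4 - 5*x^3 - 8*x^2 + 48*x) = (x - 4)*(x + 1)*(x + 4)*(x^3 - x^2 - 12*x) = (x - 4)*(x + 1)*(x + 3)*(x + 4)*(x^2 - 4*x) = x*(x - 4)*(x + 1)*(x + 3)*(x + 4)*(x - 4)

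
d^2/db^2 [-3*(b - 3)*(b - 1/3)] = -6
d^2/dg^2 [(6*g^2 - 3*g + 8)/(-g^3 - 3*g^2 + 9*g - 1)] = 6*(-2*g^6 + 3*g^5 - 61*g^4 - 86*g^3 + 12*g^2 + 215*g - 201)/(g^9 + 9*g^8 - 132*g^6 + 18*g^5 + 702*g^4 - 888*g^3 + 252*g^2 - 27*g + 1)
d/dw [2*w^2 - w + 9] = 4*w - 1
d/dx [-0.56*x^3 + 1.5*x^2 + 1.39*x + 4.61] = -1.68*x^2 + 3.0*x + 1.39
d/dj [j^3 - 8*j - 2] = 3*j^2 - 8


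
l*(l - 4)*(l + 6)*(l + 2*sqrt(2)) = l^4 + 2*l^3 + 2*sqrt(2)*l^3 - 24*l^2 + 4*sqrt(2)*l^2 - 48*sqrt(2)*l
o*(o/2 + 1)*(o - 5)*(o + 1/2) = o^4/2 - 5*o^3/4 - 23*o^2/4 - 5*o/2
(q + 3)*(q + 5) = q^2 + 8*q + 15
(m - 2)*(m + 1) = m^2 - m - 2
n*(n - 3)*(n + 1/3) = n^3 - 8*n^2/3 - n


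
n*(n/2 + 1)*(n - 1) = n^3/2 + n^2/2 - n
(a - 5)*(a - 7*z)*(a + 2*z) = a^3 - 5*a^2*z - 5*a^2 - 14*a*z^2 + 25*a*z + 70*z^2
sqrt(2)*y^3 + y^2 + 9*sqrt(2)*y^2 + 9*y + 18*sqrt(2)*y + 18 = (y + 3)*(y + 6)*(sqrt(2)*y + 1)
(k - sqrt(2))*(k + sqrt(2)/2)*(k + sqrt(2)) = k^3 + sqrt(2)*k^2/2 - 2*k - sqrt(2)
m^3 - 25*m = m*(m - 5)*(m + 5)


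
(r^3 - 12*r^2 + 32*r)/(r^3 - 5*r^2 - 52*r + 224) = r/(r + 7)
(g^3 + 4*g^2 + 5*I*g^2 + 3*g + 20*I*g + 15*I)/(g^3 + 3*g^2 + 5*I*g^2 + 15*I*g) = (g + 1)/g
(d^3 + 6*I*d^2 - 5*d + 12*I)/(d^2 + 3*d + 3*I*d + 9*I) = (d^2 + 3*I*d + 4)/(d + 3)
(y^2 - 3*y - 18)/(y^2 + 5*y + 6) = (y - 6)/(y + 2)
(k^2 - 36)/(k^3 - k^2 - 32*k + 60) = (k - 6)/(k^2 - 7*k + 10)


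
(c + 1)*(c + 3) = c^2 + 4*c + 3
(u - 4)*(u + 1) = u^2 - 3*u - 4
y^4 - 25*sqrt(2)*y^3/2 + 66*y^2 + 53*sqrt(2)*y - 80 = (y - 8*sqrt(2))*(y - 5*sqrt(2))*(y - sqrt(2)/2)*(y + sqrt(2))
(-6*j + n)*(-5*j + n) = 30*j^2 - 11*j*n + n^2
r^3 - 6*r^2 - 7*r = r*(r - 7)*(r + 1)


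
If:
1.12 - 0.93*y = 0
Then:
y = 1.20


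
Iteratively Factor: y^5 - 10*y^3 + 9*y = (y - 1)*(y^4 + y^3 - 9*y^2 - 9*y) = (y - 1)*(y + 3)*(y^3 - 2*y^2 - 3*y) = y*(y - 1)*(y + 3)*(y^2 - 2*y - 3) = y*(y - 3)*(y - 1)*(y + 3)*(y + 1)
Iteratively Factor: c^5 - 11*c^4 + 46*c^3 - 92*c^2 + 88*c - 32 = (c - 4)*(c^4 - 7*c^3 + 18*c^2 - 20*c + 8) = (c - 4)*(c - 2)*(c^3 - 5*c^2 + 8*c - 4) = (c - 4)*(c - 2)^2*(c^2 - 3*c + 2) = (c - 4)*(c - 2)^2*(c - 1)*(c - 2)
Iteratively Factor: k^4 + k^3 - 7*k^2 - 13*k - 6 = (k + 1)*(k^3 - 7*k - 6) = (k + 1)^2*(k^2 - k - 6) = (k + 1)^2*(k + 2)*(k - 3)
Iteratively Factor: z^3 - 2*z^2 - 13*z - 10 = (z + 2)*(z^2 - 4*z - 5) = (z - 5)*(z + 2)*(z + 1)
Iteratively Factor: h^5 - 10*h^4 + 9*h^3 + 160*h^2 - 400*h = (h)*(h^4 - 10*h^3 + 9*h^2 + 160*h - 400) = h*(h - 5)*(h^3 - 5*h^2 - 16*h + 80) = h*(h - 5)*(h - 4)*(h^2 - h - 20) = h*(h - 5)*(h - 4)*(h + 4)*(h - 5)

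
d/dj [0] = 0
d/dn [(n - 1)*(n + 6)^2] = (n + 6)*(3*n + 4)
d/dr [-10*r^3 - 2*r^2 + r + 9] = -30*r^2 - 4*r + 1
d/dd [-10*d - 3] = -10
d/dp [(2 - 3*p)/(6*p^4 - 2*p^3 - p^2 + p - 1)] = (-18*p^4 + 6*p^3 + 3*p^2 - 3*p + (3*p - 2)*(24*p^3 - 6*p^2 - 2*p + 1) + 3)/(-6*p^4 + 2*p^3 + p^2 - p + 1)^2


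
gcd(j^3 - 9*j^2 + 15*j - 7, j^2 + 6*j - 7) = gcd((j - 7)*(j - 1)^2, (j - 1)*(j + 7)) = j - 1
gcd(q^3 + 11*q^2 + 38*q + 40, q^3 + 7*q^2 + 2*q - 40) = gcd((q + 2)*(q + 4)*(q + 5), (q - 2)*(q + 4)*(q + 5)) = q^2 + 9*q + 20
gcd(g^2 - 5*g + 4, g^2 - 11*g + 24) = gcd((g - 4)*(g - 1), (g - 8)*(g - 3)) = 1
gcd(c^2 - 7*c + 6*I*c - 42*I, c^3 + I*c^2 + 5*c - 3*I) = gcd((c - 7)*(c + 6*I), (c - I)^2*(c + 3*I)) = 1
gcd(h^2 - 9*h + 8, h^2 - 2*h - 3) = 1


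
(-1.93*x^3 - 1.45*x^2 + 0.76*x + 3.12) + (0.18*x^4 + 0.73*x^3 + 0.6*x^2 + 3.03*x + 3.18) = 0.18*x^4 - 1.2*x^3 - 0.85*x^2 + 3.79*x + 6.3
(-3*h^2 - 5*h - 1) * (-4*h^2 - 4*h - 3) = 12*h^4 + 32*h^3 + 33*h^2 + 19*h + 3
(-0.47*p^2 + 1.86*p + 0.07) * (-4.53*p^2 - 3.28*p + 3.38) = 2.1291*p^4 - 6.8842*p^3 - 8.0065*p^2 + 6.0572*p + 0.2366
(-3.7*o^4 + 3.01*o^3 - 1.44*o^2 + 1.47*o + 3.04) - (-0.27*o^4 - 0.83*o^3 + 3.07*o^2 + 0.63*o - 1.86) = -3.43*o^4 + 3.84*o^3 - 4.51*o^2 + 0.84*o + 4.9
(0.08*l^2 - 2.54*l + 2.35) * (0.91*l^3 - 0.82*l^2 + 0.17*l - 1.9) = 0.0728*l^5 - 2.377*l^4 + 4.2349*l^3 - 2.5108*l^2 + 5.2255*l - 4.465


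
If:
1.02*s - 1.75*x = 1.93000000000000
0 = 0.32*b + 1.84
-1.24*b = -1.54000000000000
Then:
No Solution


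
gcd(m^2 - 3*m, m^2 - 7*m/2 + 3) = 1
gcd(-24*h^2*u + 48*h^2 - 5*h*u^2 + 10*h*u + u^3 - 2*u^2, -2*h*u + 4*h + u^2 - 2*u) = u - 2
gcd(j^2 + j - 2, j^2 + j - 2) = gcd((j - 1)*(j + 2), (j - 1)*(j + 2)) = j^2 + j - 2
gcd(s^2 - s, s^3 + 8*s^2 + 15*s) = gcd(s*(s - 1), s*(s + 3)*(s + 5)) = s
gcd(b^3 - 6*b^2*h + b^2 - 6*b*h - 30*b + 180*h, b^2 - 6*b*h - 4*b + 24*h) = b - 6*h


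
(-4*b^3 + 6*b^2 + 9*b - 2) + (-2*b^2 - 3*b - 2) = -4*b^3 + 4*b^2 + 6*b - 4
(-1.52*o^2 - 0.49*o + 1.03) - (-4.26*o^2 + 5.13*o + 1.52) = 2.74*o^2 - 5.62*o - 0.49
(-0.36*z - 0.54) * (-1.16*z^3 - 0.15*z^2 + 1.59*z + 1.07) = 0.4176*z^4 + 0.6804*z^3 - 0.4914*z^2 - 1.2438*z - 0.5778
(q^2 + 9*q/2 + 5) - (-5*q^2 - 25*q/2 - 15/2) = 6*q^2 + 17*q + 25/2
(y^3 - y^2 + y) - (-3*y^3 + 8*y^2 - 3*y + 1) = 4*y^3 - 9*y^2 + 4*y - 1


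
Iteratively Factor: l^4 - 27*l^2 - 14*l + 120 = (l - 5)*(l^3 + 5*l^2 - 2*l - 24) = (l - 5)*(l + 3)*(l^2 + 2*l - 8) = (l - 5)*(l - 2)*(l + 3)*(l + 4)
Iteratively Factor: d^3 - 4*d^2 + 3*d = (d - 1)*(d^2 - 3*d) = d*(d - 1)*(d - 3)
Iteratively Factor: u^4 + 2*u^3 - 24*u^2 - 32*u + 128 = (u + 4)*(u^3 - 2*u^2 - 16*u + 32) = (u - 2)*(u + 4)*(u^2 - 16) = (u - 4)*(u - 2)*(u + 4)*(u + 4)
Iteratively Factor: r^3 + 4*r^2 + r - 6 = (r - 1)*(r^2 + 5*r + 6) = (r - 1)*(r + 3)*(r + 2)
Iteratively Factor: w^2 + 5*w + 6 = (w + 3)*(w + 2)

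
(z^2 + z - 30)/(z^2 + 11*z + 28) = (z^2 + z - 30)/(z^2 + 11*z + 28)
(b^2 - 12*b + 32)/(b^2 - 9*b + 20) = (b - 8)/(b - 5)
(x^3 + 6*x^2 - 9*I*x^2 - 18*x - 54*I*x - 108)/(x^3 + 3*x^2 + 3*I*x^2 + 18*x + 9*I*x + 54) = (x^2 + x*(6 - 6*I) - 36*I)/(x^2 + x*(3 + 6*I) + 18*I)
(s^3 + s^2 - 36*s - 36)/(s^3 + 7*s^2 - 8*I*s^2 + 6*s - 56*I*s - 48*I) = (s - 6)/(s - 8*I)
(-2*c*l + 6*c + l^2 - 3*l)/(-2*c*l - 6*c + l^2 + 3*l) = (l - 3)/(l + 3)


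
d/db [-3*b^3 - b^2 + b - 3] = -9*b^2 - 2*b + 1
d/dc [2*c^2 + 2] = 4*c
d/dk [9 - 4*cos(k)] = 4*sin(k)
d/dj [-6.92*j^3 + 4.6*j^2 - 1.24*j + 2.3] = -20.76*j^2 + 9.2*j - 1.24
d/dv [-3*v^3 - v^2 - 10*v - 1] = -9*v^2 - 2*v - 10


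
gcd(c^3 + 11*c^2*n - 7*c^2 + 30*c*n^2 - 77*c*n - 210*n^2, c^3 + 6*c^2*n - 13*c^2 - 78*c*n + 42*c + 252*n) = c^2 + 6*c*n - 7*c - 42*n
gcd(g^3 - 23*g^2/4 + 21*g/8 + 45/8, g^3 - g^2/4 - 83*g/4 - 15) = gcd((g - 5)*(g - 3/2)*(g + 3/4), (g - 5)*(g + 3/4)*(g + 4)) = g^2 - 17*g/4 - 15/4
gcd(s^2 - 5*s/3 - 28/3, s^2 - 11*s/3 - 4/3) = s - 4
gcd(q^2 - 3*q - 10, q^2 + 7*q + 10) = q + 2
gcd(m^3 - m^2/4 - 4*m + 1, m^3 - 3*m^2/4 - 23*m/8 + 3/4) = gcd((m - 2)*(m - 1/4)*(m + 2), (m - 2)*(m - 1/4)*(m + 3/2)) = m^2 - 9*m/4 + 1/2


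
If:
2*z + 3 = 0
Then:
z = -3/2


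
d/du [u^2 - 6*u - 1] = 2*u - 6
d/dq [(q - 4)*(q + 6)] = 2*q + 2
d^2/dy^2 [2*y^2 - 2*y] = 4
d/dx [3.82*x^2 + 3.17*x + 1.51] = 7.64*x + 3.17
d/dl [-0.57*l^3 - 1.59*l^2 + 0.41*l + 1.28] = -1.71*l^2 - 3.18*l + 0.41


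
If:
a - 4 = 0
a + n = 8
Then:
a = 4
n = 4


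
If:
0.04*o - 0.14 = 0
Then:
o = 3.50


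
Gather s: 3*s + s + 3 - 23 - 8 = 4*s - 28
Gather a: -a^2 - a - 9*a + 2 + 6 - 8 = -a^2 - 10*a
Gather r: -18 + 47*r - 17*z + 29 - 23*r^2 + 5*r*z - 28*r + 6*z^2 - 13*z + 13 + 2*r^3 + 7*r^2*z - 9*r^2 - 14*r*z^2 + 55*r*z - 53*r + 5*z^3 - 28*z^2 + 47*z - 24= 2*r^3 + r^2*(7*z - 32) + r*(-14*z^2 + 60*z - 34) + 5*z^3 - 22*z^2 + 17*z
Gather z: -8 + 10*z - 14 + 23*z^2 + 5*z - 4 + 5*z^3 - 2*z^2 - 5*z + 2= 5*z^3 + 21*z^2 + 10*z - 24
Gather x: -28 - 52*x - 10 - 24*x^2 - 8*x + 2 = -24*x^2 - 60*x - 36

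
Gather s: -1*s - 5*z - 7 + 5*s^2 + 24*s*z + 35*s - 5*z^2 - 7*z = 5*s^2 + s*(24*z + 34) - 5*z^2 - 12*z - 7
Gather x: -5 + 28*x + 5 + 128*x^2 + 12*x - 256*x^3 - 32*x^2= -256*x^3 + 96*x^2 + 40*x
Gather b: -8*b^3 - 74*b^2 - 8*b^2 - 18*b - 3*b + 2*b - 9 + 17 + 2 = -8*b^3 - 82*b^2 - 19*b + 10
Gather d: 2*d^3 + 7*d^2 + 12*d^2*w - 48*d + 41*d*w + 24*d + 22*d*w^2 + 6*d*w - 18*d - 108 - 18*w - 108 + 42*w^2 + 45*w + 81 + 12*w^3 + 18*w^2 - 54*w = 2*d^3 + d^2*(12*w + 7) + d*(22*w^2 + 47*w - 42) + 12*w^3 + 60*w^2 - 27*w - 135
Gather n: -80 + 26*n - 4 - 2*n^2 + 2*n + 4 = -2*n^2 + 28*n - 80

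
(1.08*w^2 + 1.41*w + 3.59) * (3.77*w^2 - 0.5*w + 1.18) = 4.0716*w^4 + 4.7757*w^3 + 14.1037*w^2 - 0.1312*w + 4.2362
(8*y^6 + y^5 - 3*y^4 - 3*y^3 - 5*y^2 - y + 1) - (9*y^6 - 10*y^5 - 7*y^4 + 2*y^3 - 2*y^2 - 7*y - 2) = -y^6 + 11*y^5 + 4*y^4 - 5*y^3 - 3*y^2 + 6*y + 3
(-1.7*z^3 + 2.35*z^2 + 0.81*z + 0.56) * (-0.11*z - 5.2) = 0.187*z^4 + 8.5815*z^3 - 12.3091*z^2 - 4.2736*z - 2.912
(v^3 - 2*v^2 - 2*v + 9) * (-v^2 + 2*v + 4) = -v^5 + 4*v^4 + 2*v^3 - 21*v^2 + 10*v + 36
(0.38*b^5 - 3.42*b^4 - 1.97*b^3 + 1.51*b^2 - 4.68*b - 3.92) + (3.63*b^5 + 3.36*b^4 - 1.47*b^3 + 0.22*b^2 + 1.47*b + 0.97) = 4.01*b^5 - 0.0600000000000001*b^4 - 3.44*b^3 + 1.73*b^2 - 3.21*b - 2.95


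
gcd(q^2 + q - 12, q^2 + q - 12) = q^2 + q - 12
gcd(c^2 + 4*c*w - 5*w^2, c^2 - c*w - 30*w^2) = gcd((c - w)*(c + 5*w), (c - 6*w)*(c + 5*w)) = c + 5*w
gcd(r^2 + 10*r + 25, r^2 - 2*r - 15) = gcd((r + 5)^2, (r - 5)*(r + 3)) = 1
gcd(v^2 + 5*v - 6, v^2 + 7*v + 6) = v + 6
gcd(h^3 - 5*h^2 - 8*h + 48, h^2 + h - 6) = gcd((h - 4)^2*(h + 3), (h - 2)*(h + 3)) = h + 3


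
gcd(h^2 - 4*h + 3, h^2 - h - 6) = h - 3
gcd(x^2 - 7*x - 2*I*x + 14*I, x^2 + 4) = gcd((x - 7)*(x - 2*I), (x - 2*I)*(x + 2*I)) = x - 2*I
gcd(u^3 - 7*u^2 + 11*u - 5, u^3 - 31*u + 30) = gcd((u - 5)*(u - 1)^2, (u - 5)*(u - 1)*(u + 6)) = u^2 - 6*u + 5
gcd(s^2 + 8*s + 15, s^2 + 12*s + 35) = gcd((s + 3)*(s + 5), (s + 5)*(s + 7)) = s + 5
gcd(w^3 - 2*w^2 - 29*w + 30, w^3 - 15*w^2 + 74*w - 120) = w - 6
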